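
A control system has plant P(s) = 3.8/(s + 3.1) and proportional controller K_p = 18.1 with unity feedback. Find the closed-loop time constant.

Closed-loop transfer function: T(s) = K_p·P(s)/(1 + K_p·P(s)) = 68.78/(s + 3.1 + 68.78) = 68.78/(s + 71.88).
Time constant τ = 1/71.88 = 0.0139 s.

τ = 0.0139 s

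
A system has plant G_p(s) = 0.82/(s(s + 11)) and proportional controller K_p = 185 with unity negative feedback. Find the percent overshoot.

20.8%

From 1 + K_pG_p(s) = 0: s² + 11s + 151.7 = 0 ⇒ ω_n = 12.32, ζ = 0.4465.
%OS = 100·exp(−πζ/√(1−ζ²)) = 100·exp(−π·0.4465/√0.8006) = 20.8%.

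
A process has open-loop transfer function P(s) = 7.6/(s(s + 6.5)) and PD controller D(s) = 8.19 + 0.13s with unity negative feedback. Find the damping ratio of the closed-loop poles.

ζ = 0.475

Forward path: (8.19 + 0.13s)·7.6/(s(s+6.5)). The closed-loop characteristic equation is s² + (6.5 + 7.6·0.13)s + 7.6·8.19 = 0.
That is s² + 7.488s + 62.24 = 0, so ω_n = 7.889 rad/s and ζ = 7.488/(2·7.889) = 0.4746.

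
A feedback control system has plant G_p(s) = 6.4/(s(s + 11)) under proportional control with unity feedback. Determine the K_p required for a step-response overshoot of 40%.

K_p = 60.3

From %OS = 100·exp(−πζ/√(1−ζ²)) = 40%, ζ = −ln(0.4)/√(π²+ln²(0.4)) = 0.28.
Characteristic equation s² + 11s + 6.4K_p = 0 gives ζ = 11/(2√(6.4K_p)).
Setting ζ = 0.28: √(6.4K_p) = 11/(2·0.28) = 19.64, so K_p = 385.8/6.4 = 60.3.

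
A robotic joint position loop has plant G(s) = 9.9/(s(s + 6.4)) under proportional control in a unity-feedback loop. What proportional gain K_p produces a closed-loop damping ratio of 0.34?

Closed-loop characteristic equation: s² + 6.4s + K_p·9.9 = 0.
So ω_n = √(9.9K_p) and 2ζω_n = 6.4, giving ζ = 6.4/(2√(9.9K_p)).
Setting ζ = 0.34: √(9.9K_p) = 6.4/(2·0.34) = 9.412, so K_p = 88.58/9.9 = 8.95.

K_p = 8.95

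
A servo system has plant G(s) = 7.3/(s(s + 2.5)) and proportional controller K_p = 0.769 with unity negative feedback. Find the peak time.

Closed-loop characteristic equation: s² + 2.5s + 5.614 = 0, so ω_n = 2.369 rad/s and ζ = 2.5/(2·2.369) = 0.5276.
Damped frequency ω_d = ω_n√(1−ζ²) = 2.013 rad/s, so peak time T_p = π/ω_d = 1.56 s.

T_p = 1.56 s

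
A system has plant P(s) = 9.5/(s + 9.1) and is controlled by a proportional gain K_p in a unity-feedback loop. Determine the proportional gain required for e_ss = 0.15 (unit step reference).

Steady-state error for a unit step on this type-0 loop is 1/(1 + K_p·P(0)).
P(0) = 1.044. Require 1/(1 + K_p·1.044) = 0.15, so 1 + 1.044·K_p = 6.667.
K_p = (6.667 − 1)/1.044 = 5.43.

K_p = 5.43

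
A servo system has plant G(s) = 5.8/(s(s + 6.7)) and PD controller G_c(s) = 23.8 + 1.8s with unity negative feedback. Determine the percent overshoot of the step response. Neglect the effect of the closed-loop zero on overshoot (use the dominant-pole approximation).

Forward path: (23.8 + 1.8s)·5.8/(s(s+6.7)). The closed-loop characteristic equation is s² + (6.7 + 5.8·1.8)s + 5.8·23.8 = 0.
That is s² + 17.14s + 138 = 0, so ω_n = 11.75 rad/s and ζ = 17.14/(2·11.75) = 0.7294.
%OS = 100·exp(−πζ/√(1−ζ²)) = 3.51%.

3.51%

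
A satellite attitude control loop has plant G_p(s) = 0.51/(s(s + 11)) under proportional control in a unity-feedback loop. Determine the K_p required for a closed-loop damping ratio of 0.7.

K_p = 121

Closed-loop characteristic equation: s² + 11s + K_p·0.51 = 0.
So ω_n = √(0.51K_p) and 2ζω_n = 11, giving ζ = 11/(2√(0.51K_p)).
Setting ζ = 0.7: √(0.51K_p) = 11/(2·0.7) = 7.857, so K_p = 61.73/0.51 = 121.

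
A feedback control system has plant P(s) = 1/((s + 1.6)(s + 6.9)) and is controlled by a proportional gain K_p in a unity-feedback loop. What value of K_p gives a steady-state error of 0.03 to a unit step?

The loop is type 0, so e_ss(step) = 1/(1 + K_pos) with K_pos = K_p·P(0).
P(0) = 0.09058. Require 1/(1 + K_p·0.09058) = 0.03, so 1 + 0.09058·K_p = 33.33.
K_p = (33.33 − 1)/0.09058 = 357.

K_p = 357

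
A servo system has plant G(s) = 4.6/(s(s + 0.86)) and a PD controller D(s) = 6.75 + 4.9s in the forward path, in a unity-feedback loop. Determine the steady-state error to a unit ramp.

0.0277

The loop has one pole at the origin (type 1). Velocity error constant K_v = lim_{s→0} s·D(s)G(s) = 6.75·4.6/0.86 = 36.1.
Steady-state error to a unit ramp: e_ss = 1/K_v = 0.0277.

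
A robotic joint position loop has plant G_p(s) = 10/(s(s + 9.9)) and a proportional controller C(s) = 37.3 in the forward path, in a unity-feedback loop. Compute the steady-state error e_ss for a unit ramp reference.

The loop has one pole at the origin (type 1). Velocity error constant K_v = lim_{s→0} s·C(s)G_p(s) = 37.3·10/9.9 = 37.68.
Steady-state error to a unit ramp: e_ss = 1/K_v = 0.0265.

0.0265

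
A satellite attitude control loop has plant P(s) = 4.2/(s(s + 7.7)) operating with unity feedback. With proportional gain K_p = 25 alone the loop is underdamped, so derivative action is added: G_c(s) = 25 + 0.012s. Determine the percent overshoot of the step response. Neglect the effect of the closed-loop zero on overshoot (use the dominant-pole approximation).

Forward path: (25 + 0.012s)·4.2/(s(s+7.7)). The closed-loop characteristic equation is s² + (7.7 + 4.2·0.012)s + 4.2·25 = 0.
That is s² + 7.75s + 105 = 0, so ω_n = 10.25 rad/s and ζ = 7.75/(2·10.25) = 0.3782.
%OS = 100·exp(−πζ/√(1−ζ²)) = 27.7%.

27.7%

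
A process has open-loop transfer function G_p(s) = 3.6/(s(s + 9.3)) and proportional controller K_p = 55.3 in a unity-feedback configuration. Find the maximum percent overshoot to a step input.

From 1 + K_pG_p(s) = 0: s² + 9.3s + 199.1 = 0 ⇒ ω_n = 14.11, ζ = 0.3296.
%OS = 100·exp(−πζ/√(1−ζ²)) = 100·exp(−π·0.3296/√0.8914) = 33.4%.

33.4%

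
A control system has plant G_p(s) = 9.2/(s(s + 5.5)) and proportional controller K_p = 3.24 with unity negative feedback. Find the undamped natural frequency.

ω_n = 5.46 rad/s

1 + K_p·G_p(s) = 0 gives s² + 5.5s + 29.81 = 0.
So ω_n² = 29.81 ⇒ ω_n = 5.46 rad/s, and ζ = 5.5/(2ω_n) = 0.504.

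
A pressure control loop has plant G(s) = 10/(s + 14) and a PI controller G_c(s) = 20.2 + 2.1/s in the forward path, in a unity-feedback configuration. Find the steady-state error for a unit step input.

0

The open loop G_c(s)G(s) has a pole at the origin (type 1), so the static position error constant is infinite and e_ss = 1/(1+∞) = 0.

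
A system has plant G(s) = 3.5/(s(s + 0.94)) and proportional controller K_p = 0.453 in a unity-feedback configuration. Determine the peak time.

The closed-loop denominator s² + 0.94s + 1.586 gives ω_n = √1.586 = 1.259 and ζ = 0.94/(2ω_n) = 0.3733.
Damped frequency ω_d = ω_n√(1−ζ²) = 1.168 rad/s, so peak time T_p = π/ω_d = 2.69 s.

T_p = 2.69 s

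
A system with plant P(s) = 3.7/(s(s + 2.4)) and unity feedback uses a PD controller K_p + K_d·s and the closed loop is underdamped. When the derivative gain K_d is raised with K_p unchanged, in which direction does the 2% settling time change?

decrease

Characteristic equation s² + (2.4 + 3.7K_d)s + 3.7K_p = 0: raising K_d increases ζω_n = (2.4+3.7K_d)/2 while the loop stays underdamped, so T_s ≈ 4/(ζω_n) decreases.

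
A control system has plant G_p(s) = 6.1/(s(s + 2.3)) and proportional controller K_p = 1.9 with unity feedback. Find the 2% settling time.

T_s ≈ 3.48 s

The closed-loop denominator s² + 2.3s + 11.59 gives ω_n = √11.59 = 3.404 and ζ = 2.3/(2ω_n) = 0.3378.
2% settling time T_s ≈ 4/(ζω_n) = 4/1.15 = 3.48 s.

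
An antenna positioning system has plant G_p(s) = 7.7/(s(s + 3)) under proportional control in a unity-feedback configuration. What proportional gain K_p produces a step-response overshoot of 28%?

From %OS = 100·exp(−πζ/√(1−ζ²)) = 28%, ζ = −ln(0.28)/√(π²+ln²(0.28)) = 0.3755.
Characteristic equation s² + 3s + 7.7K_p = 0 gives ζ = 3/(2√(7.7K_p)).
Setting ζ = 0.3755: √(7.7K_p) = 3/(2·0.3755) = 3.994, so K_p = 15.95/7.7 = 2.07.

K_p = 2.07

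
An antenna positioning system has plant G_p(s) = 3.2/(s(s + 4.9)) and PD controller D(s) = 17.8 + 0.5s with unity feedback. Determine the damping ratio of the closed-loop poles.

ζ = 0.431

Forward path: (17.8 + 0.5s)·3.2/(s(s+4.9)). The closed-loop characteristic equation is s² + (4.9 + 3.2·0.5)s + 3.2·17.8 = 0.
That is s² + 6.5s + 56.96 = 0, so ω_n = 7.547 rad/s and ζ = 6.5/(2·7.547) = 0.4306.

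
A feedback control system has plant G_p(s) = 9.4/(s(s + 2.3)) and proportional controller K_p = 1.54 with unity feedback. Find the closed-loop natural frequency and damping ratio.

ω_n = 3.8 rad/s, ζ = 0.302

The closed-loop denominator is s(s+2.3) + 1.54·9.4 = s² + 2.3s + 14.48.
So ω_n² = 14.48 ⇒ ω_n = 3.805 rad/s, and ζ = 2.3/(2ω_n) = 0.302.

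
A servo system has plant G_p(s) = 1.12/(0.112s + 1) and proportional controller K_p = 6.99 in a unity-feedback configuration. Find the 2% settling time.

T_s ≈ 0.0507 s

Closed loop: T(s) = K_p·G_p/(1+K_p·G_p) = 7.829/(0.112s + 1 + 7.829), with pole at s = −(1 + 7.829)/0.112 = −78.83.
τ = 1/78.83 = 0.01269 s, so 2% settling time ≈ 4τ = 0.0507 s.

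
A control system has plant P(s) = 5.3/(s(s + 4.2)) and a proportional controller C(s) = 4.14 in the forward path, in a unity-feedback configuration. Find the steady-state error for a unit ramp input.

The loop has one pole at the origin (type 1). Velocity error constant K_v = lim_{s→0} s·C(s)P(s) = 4.14·5.3/4.2 = 5.224.
Steady-state error to a unit ramp: e_ss = 1/K_v = 0.191.

0.191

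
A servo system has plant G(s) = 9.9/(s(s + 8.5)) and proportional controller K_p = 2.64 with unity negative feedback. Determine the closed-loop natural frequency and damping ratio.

ω_n = 5.11 rad/s, ζ = 0.831

1 + K_p·G(s) = 0 gives s² + 8.5s + 26.14 = 0.
Matching s² + 2ζω_n s + ω_n²: ω_n = √26.14 = 5.112 rad/s and 2ζω_n = 8.5, so ζ = 8.5/(2·5.112) = 0.831.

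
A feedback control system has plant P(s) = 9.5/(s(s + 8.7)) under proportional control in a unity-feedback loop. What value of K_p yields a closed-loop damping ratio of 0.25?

Closed-loop characteristic equation: s² + 8.7s + K_p·9.5 = 0.
So ω_n = √(9.5K_p) and 2ζω_n = 8.7, giving ζ = 8.7/(2√(9.5K_p)).
Setting ζ = 0.25: √(9.5K_p) = 8.7/(2·0.25) = 17.4, so K_p = 302.8/9.5 = 31.9.

K_p = 31.9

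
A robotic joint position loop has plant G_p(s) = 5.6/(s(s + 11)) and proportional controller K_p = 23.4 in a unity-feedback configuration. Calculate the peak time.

T_p = 0.313 s

Closed-loop characteristic equation: s² + 11s + 131 = 0, so ω_n = 11.45 rad/s and ζ = 11/(2·11.45) = 0.4805.
Damped frequency ω_d = ω_n√(1−ζ²) = 10.04 rad/s, so peak time T_p = π/ω_d = 0.313 s.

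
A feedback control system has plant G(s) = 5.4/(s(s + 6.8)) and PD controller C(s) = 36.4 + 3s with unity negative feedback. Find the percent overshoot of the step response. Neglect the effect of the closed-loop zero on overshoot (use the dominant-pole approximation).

Forward path: (36.4 + 3s)·5.4/(s(s+6.8)). The closed-loop characteristic equation is s² + (6.8 + 5.4·3)s + 5.4·36.4 = 0.
That is s² + 23s + 196.6 = 0, so ω_n = 14.02 rad/s and ζ = 23/(2·14.02) = 0.8203.
%OS = 100·exp(−πζ/√(1−ζ²)) = 1.11%.

1.11%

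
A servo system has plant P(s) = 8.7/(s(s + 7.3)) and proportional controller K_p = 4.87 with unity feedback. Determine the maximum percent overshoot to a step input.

11.9%

Closed-loop characteristic equation: s² + 7.3s + 42.37 = 0, so ω_n = 6.509 rad/s and ζ = 7.3/(2·6.509) = 0.5607.
%OS = 100·exp(−πζ/√(1−ζ²)) = 100·exp(−π·0.5607/√0.6856) = 11.9%.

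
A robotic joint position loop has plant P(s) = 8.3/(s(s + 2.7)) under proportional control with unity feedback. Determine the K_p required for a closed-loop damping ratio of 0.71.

Closed-loop characteristic equation: s² + 2.7s + K_p·8.3 = 0.
So ω_n = √(8.3K_p) and 2ζω_n = 2.7, giving ζ = 2.7/(2√(8.3K_p)).
Setting ζ = 0.71: √(8.3K_p) = 2.7/(2·0.71) = 1.901, so K_p = 3.615/8.3 = 0.436.

K_p = 0.436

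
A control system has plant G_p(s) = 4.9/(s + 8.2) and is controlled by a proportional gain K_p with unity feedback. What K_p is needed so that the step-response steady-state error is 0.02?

K_p = 82

Steady-state error for a unit step on this type-0 loop is 1/(1 + K_p·G_p(0)).
G_p(0) = 0.5976. Require 1/(1 + K_p·0.5976) = 0.02, so 1 + 0.5976·K_p = 50.
K_p = (50 − 1)/0.5976 = 82.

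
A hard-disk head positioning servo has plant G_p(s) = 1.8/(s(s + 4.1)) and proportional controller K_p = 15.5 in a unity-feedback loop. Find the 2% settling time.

T_s ≈ 1.95 s

The closed-loop denominator s² + 4.1s + 27.9 gives ω_n = √27.9 = 5.282 and ζ = 4.1/(2ω_n) = 0.3881.
2% settling time T_s ≈ 4/(ζω_n) = 4/2.05 = 1.95 s.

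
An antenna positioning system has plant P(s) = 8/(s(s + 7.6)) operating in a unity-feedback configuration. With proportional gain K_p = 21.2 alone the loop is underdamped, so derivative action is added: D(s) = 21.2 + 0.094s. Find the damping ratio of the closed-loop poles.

ζ = 0.321

Forward path: (21.2 + 0.094s)·8/(s(s+7.6)). The closed-loop characteristic equation is s² + (7.6 + 8·0.094)s + 8·21.2 = 0.
That is s² + 8.352s + 169.6 = 0, so ω_n = 13.02 rad/s and ζ = 8.352/(2·13.02) = 0.3207.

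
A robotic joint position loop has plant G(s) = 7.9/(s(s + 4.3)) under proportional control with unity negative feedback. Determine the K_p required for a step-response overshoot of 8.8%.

From %OS = 100·exp(−πζ/√(1−ζ²)) = 8.8%, ζ = −ln(0.088)/√(π²+ln²(0.088)) = 0.6119.
Characteristic equation s² + 4.3s + 7.9K_p = 0 gives ζ = 4.3/(2√(7.9K_p)).
Setting ζ = 0.6119: √(7.9K_p) = 4.3/(2·0.6119) = 3.514, so K_p = 12.35/7.9 = 1.56.

K_p = 1.56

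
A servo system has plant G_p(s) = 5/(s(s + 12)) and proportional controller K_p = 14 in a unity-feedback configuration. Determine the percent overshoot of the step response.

3.95%

The closed-loop denominator s² + 12s + 70 gives ω_n = √70 = 8.367 and ζ = 12/(2ω_n) = 0.7171.
%OS = 100·exp(−πζ/√(1−ζ²)) = 100·exp(−π·0.7171/√0.4857) = 3.95%.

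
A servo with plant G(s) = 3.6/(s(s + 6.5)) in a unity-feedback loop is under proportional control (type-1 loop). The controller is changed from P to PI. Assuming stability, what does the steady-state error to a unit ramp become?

0

The integrator raises the loop to type 2, so K_v → ∞ and e_ss to a ramp is zero.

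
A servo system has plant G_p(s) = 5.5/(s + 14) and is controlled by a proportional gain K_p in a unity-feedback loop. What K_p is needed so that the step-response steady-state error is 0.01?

Steady-state error for a unit step on this type-0 loop is 1/(1 + K_p·G_p(0)).
G_p(0) = 0.3929. Require 1/(1 + K_p·0.3929) = 0.01, so 1 + 0.3929·K_p = 100.
K_p = (100 − 1)/0.3929 = 252.

K_p = 252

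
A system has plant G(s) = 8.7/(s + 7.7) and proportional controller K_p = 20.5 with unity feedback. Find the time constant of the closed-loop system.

Closed-loop transfer function: T(s) = K_p·G(s)/(1 + K_p·G(s)) = 178.3/(s + 7.7 + 178.3) = 178.3/(s + 186).
Time constant τ = 1/186 = 0.00537 s.

τ = 0.00537 s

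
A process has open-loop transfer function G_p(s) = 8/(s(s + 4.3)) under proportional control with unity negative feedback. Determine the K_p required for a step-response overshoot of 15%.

From %OS = 100·exp(−πζ/√(1−ζ²)) = 15%, ζ = −ln(0.15)/√(π²+ln²(0.15)) = 0.5169.
Characteristic equation s² + 4.3s + 8K_p = 0 gives ζ = 4.3/(2√(8K_p)).
Setting ζ = 0.5169: √(8K_p) = 4.3/(2·0.5169) = 4.159, so K_p = 17.3/8 = 2.16.

K_p = 2.16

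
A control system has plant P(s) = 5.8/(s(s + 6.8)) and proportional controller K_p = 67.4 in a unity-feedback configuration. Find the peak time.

T_p = 0.161 s

The closed-loop denominator s² + 6.8s + 390.9 gives ω_n = √390.9 = 19.77 and ζ = 6.8/(2ω_n) = 0.172.
Damped frequency ω_d = ω_n√(1−ζ²) = 19.48 rad/s, so peak time T_p = π/ω_d = 0.161 s.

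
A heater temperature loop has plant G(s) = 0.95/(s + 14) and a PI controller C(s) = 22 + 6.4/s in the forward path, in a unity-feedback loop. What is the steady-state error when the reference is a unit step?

0

The open loop C(s)G(s) has a pole at the origin (type 1), so the static position error constant is infinite and e_ss = 1/(1+∞) = 0.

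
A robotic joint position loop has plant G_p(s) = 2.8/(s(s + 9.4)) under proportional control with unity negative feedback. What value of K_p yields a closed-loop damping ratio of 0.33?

K_p = 72.4

Closed-loop characteristic equation: s² + 9.4s + K_p·2.8 = 0.
So ω_n = √(2.8K_p) and 2ζω_n = 9.4, giving ζ = 9.4/(2√(2.8K_p)).
Setting ζ = 0.33: √(2.8K_p) = 9.4/(2·0.33) = 14.24, so K_p = 202.8/2.8 = 72.4.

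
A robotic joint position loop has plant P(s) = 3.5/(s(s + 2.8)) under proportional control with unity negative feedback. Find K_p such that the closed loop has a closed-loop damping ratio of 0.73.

Closed-loop characteristic equation: s² + 2.8s + K_p·3.5 = 0.
So ω_n = √(3.5K_p) and 2ζω_n = 2.8, giving ζ = 2.8/(2√(3.5K_p)).
Setting ζ = 0.73: √(3.5K_p) = 2.8/(2·0.73) = 1.918, so K_p = 3.678/3.5 = 1.05.

K_p = 1.05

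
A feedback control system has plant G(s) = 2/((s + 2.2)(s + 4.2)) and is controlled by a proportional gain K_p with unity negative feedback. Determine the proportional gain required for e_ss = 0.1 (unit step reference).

The loop is type 0, so e_ss(step) = 1/(1 + K_pos) with K_pos = K_p·G(0).
G(0) = 0.2165. Require 1/(1 + K_p·0.2165) = 0.1, so 1 + 0.2165·K_p = 10.
K_p = (10 − 1)/0.2165 = 41.6.

K_p = 41.6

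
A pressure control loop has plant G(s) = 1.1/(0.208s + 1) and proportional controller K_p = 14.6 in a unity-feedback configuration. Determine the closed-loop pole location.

Closed loop: T(s) = K_p·G/(1+K_p·G) = 16.06/(0.208s + 1 + 16.06), with pole at s = −(1 + 16.06)/0.208 = −82.02.

s = -82.02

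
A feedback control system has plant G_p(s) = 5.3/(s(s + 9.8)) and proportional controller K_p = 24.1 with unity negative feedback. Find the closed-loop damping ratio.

The closed-loop denominator is s(s+9.8) + 24.1·5.3 = s² + 9.8s + 127.7.
So ω_n² = 127.7 ⇒ ω_n = 11.3 rad/s, and ζ = 9.8/(2ω_n) = 0.434.

ζ = 0.434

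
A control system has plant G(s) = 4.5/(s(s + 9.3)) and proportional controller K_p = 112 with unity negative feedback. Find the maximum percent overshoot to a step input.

51.4%

Closed-loop characteristic equation: s² + 9.3s + 504 = 0, so ω_n = 22.45 rad/s and ζ = 9.3/(2·22.45) = 0.2071.
%OS = 100·exp(−πζ/√(1−ζ²)) = 100·exp(−π·0.2071/√0.9571) = 51.4%.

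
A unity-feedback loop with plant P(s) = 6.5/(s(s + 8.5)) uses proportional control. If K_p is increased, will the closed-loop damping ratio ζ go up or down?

decrease

ζ = 8.5/(2√(6.5K_p)); increasing K_p raises the denominator, so ζ falls.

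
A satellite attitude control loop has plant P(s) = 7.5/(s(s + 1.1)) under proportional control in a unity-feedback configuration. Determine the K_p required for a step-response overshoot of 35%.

K_p = 0.402

From %OS = 100·exp(−πζ/√(1−ζ²)) = 35%, ζ = −ln(0.35)/√(π²+ln²(0.35)) = 0.3169.
Characteristic equation s² + 1.1s + 7.5K_p = 0 gives ζ = 1.1/(2√(7.5K_p)).
Setting ζ = 0.3169: √(7.5K_p) = 1.1/(2·0.3169) = 1.735, so K_p = 3.011/7.5 = 0.402.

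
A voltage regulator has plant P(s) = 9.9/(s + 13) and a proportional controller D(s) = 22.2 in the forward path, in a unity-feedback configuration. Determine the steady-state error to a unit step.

0.0558

The loop is type 0. Static position error constant K_pos = D(0)·P(0) = 22.2·0.7615 = 16.91.
Steady-state error to a unit step: e_ss = 1/(1+K_pos) = 1/17.91 = 0.0558.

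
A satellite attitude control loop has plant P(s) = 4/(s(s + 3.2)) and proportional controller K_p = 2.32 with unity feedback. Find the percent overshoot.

14.4%

From 1 + K_pP(s) = 0: s² + 3.2s + 9.28 = 0 ⇒ ω_n = 3.046, ζ = 0.5252.
%OS = 100·exp(−πζ/√(1−ζ²)) = 100·exp(−π·0.5252/√0.7241) = 14.4%.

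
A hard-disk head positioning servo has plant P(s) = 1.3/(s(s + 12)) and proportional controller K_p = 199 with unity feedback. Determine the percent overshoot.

28.3%

The closed-loop denominator s² + 12s + 258.7 gives ω_n = √258.7 = 16.08 and ζ = 12/(2ω_n) = 0.373.
%OS = 100·exp(−πζ/√(1−ζ²)) = 100·exp(−π·0.373/√0.8608) = 28.3%.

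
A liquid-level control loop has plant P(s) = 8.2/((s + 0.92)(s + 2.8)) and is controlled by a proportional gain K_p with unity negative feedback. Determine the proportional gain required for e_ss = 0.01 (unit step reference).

K_p = 31.1

The loop is type 0, so e_ss(step) = 1/(1 + K_pos) with K_pos = K_p·P(0).
P(0) = 3.183. Require 1/(1 + K_p·3.183) = 0.01, so 1 + 3.183·K_p = 100.
K_p = (100 − 1)/3.183 = 31.1.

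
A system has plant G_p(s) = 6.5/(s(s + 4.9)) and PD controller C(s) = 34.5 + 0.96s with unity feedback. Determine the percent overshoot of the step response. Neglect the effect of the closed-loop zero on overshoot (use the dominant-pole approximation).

28.4%

Forward path: (34.5 + 0.96s)·6.5/(s(s+4.9)). The closed-loop characteristic equation is s² + (4.9 + 6.5·0.96)s + 6.5·34.5 = 0.
That is s² + 11.14s + 224.2 = 0, so ω_n = 14.97 rad/s and ζ = 11.14/(2·14.97) = 0.372.
%OS = 100·exp(−πζ/√(1−ζ²)) = 28.4%.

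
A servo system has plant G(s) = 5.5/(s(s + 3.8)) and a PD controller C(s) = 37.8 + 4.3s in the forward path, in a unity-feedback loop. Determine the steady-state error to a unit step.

0

The open loop C(s)G(s) has a pole at the origin (type 1), so the static position error constant is infinite and e_ss = 1/(1+∞) = 0.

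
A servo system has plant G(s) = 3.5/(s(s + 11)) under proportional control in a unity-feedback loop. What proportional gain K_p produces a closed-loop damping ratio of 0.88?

K_p = 11.2

Closed-loop characteristic equation: s² + 11s + K_p·3.5 = 0.
So ω_n = √(3.5K_p) and 2ζω_n = 11, giving ζ = 11/(2√(3.5K_p)).
Setting ζ = 0.88: √(3.5K_p) = 11/(2·0.88) = 6.25, so K_p = 39.06/3.5 = 11.2.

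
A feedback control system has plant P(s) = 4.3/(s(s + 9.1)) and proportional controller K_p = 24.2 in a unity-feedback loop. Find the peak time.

From 1 + K_pP(s) = 0: s² + 9.1s + 104.1 = 0 ⇒ ω_n = 10.2, ζ = 0.446.
Damped frequency ω_d = ω_n√(1−ζ²) = 9.13 rad/s, so peak time T_p = π/ω_d = 0.344 s.

T_p = 0.344 s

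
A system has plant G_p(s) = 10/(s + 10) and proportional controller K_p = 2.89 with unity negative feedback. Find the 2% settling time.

T_s ≈ 0.103 s

Closed-loop transfer function: T(s) = K_p·G_p(s)/(1 + K_p·G_p(s)) = 28.9/(s + 10 + 28.9) = 28.9/(s + 38.9).
Time constant τ = 1/38.9 = 0.02571 s, so the 2% settling time is about 4τ = 0.103 s.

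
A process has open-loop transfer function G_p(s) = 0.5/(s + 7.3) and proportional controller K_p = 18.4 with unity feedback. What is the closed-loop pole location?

s = -16.5

Closed-loop transfer function: T(s) = K_p·G_p(s)/(1 + K_p·G_p(s)) = 9.2/(s + 7.3 + 9.2) = 9.2/(s + 16.5).
The closed-loop pole is at s = −16.5.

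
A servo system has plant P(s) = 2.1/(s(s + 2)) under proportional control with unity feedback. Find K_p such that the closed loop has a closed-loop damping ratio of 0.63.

Closed-loop characteristic equation: s² + 2s + K_p·2.1 = 0.
So ω_n = √(2.1K_p) and 2ζω_n = 2, giving ζ = 2/(2√(2.1K_p)).
Setting ζ = 0.63: √(2.1K_p) = 2/(2·0.63) = 1.587, so K_p = 2.52/2.1 = 1.2.

K_p = 1.2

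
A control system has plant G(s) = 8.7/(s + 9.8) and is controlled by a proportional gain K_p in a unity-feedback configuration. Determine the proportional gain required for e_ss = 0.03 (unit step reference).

K_p = 36.4

For a type-0 loop with proportional control, e_ss = 1/(1 + K_p·G(0)).
G(0) = 0.8878. Require 1/(1 + K_p·0.8878) = 0.03, so 1 + 0.8878·K_p = 33.33.
K_p = (33.33 − 1)/0.8878 = 36.4.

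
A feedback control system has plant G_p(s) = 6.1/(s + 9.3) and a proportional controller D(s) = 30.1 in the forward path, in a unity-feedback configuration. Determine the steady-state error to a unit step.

The loop is type 0. Static position error constant K_pos = D(0)·G_p(0) = 30.1·0.6559 = 19.74.
Steady-state error to a unit step: e_ss = 1/(1+K_pos) = 1/20.74 = 0.0482.

0.0482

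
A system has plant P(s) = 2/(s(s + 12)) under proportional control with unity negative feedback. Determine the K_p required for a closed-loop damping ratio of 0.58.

Closed-loop characteristic equation: s² + 12s + K_p·2 = 0.
So ω_n = √(2K_p) and 2ζω_n = 12, giving ζ = 12/(2√(2K_p)).
Setting ζ = 0.58: √(2K_p) = 12/(2·0.58) = 10.34, so K_p = 107/2 = 53.5.

K_p = 53.5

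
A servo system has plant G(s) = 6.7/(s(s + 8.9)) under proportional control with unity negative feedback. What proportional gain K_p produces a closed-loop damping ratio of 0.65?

K_p = 7

Closed-loop characteristic equation: s² + 8.9s + K_p·6.7 = 0.
So ω_n = √(6.7K_p) and 2ζω_n = 8.9, giving ζ = 8.9/(2√(6.7K_p)).
Setting ζ = 0.65: √(6.7K_p) = 8.9/(2·0.65) = 6.846, so K_p = 46.87/6.7 = 7.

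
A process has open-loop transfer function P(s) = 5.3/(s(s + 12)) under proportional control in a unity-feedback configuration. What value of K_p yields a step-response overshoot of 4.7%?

K_p = 14

From %OS = 100·exp(−πζ/√(1−ζ²)) = 4.7%, ζ = −ln(0.047)/√(π²+ln²(0.047)) = 0.6975.
Characteristic equation s² + 12s + 5.3K_p = 0 gives ζ = 12/(2√(5.3K_p)).
Setting ζ = 0.6975: √(5.3K_p) = 12/(2·0.6975) = 8.603, so K_p = 74/5.3 = 14.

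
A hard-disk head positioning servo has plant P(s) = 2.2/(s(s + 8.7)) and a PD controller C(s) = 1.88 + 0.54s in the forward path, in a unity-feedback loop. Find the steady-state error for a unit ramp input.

2.1

The loop has one pole at the origin (type 1). Velocity error constant K_v = lim_{s→0} s·C(s)P(s) = 1.88·2.2/8.7 = 0.4754.
Steady-state error to a unit ramp: e_ss = 1/K_v = 2.1.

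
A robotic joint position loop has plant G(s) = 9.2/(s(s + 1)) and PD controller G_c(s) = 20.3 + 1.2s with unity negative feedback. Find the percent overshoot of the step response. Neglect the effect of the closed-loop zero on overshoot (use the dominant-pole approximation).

Forward path: (20.3 + 1.2s)·9.2/(s(s+1)). The closed-loop characteristic equation is s² + (1 + 9.2·1.2)s + 9.2·20.3 = 0.
That is s² + 12.04s + 186.8 = 0, so ω_n = 13.67 rad/s and ζ = 12.04/(2·13.67) = 0.4405.
%OS = 100·exp(−πζ/√(1−ζ²)) = 21.4%.

21.4%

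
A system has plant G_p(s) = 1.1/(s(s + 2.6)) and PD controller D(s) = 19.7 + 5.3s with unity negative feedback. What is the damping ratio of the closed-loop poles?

Forward path: (19.7 + 5.3s)·1.1/(s(s+2.6)). The closed-loop characteristic equation is s² + (2.6 + 1.1·5.3)s + 1.1·19.7 = 0.
That is s² + 8.43s + 21.67 = 0, so ω_n = 4.655 rad/s and ζ = 8.43/(2·4.655) = 0.9055.

ζ = 0.905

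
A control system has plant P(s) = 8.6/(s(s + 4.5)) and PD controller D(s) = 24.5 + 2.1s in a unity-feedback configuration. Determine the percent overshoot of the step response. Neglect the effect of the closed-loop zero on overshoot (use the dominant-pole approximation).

2.07%

Forward path: (24.5 + 2.1s)·8.6/(s(s+4.5)). The closed-loop characteristic equation is s² + (4.5 + 8.6·2.1)s + 8.6·24.5 = 0.
That is s² + 22.56s + 210.7 = 0, so ω_n = 14.52 rad/s and ζ = 22.56/(2·14.52) = 0.7771.
%OS = 100·exp(−πζ/√(1−ζ²)) = 2.07%.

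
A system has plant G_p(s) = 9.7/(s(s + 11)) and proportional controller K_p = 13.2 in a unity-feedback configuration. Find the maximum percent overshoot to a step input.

From 1 + K_pG_p(s) = 0: s² + 11s + 128 = 0 ⇒ ω_n = 11.32, ζ = 0.4861.
%OS = 100·exp(−πζ/√(1−ζ²)) = 100·exp(−π·0.4861/√0.7637) = 17.4%.

17.4%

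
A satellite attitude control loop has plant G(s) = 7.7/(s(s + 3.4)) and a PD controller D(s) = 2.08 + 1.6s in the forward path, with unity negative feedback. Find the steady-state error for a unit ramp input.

The loop has one pole at the origin (type 1). Velocity error constant K_v = lim_{s→0} s·D(s)G(s) = 2.08·7.7/3.4 = 4.711.
Steady-state error to a unit ramp: e_ss = 1/K_v = 0.212.

0.212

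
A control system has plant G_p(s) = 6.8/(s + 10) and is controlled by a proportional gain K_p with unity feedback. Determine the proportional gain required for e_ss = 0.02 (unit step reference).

Steady-state error for a unit step on this type-0 loop is 1/(1 + K_p·G_p(0)).
G_p(0) = 0.68. Require 1/(1 + K_p·0.68) = 0.02, so 1 + 0.68·K_p = 50.
K_p = (50 − 1)/0.68 = 72.1.

K_p = 72.1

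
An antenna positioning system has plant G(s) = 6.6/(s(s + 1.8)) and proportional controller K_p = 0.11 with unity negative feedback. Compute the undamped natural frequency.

ω_n = 0.852 rad/s

With unity feedback the closed-loop characteristic equation is s² + 1.8s + 0.11·6.6 = s² + 1.8s + 0.726 = 0.
So ω_n² = 0.726 ⇒ ω_n = 0.8521 rad/s, and ζ = 1.8/(2ω_n) = 1.06.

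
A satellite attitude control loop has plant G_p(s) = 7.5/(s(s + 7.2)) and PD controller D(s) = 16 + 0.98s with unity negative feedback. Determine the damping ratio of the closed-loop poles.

Forward path: (16 + 0.98s)·7.5/(s(s+7.2)). The closed-loop characteristic equation is s² + (7.2 + 7.5·0.98)s + 7.5·16 = 0.
That is s² + 14.55s + 120 = 0, so ω_n = 10.95 rad/s and ζ = 14.55/(2·10.95) = 0.6641.

ζ = 0.664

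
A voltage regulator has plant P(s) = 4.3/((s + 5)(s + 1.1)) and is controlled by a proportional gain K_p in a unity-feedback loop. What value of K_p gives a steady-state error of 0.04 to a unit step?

The loop is type 0, so e_ss(step) = 1/(1 + K_pos) with K_pos = K_p·P(0).
P(0) = 0.7818. Require 1/(1 + K_p·0.7818) = 0.04, so 1 + 0.7818·K_p = 25.
K_p = (25 − 1)/0.7818 = 30.7.

K_p = 30.7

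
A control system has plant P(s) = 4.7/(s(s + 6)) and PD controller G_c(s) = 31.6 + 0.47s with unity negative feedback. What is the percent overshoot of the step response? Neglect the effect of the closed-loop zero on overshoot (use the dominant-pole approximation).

32.5%

Forward path: (31.6 + 0.47s)·4.7/(s(s+6)). The closed-loop characteristic equation is s² + (6 + 4.7·0.47)s + 4.7·31.6 = 0.
That is s² + 8.209s + 148.5 = 0, so ω_n = 12.19 rad/s and ζ = 8.209/(2·12.19) = 0.3368.
%OS = 100·exp(−πζ/√(1−ζ²)) = 32.5%.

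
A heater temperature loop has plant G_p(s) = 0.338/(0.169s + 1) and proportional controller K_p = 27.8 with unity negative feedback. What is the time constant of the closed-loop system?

Closed loop: T(s) = K_p·G_p/(1+K_p·G_p) = 9.396/(0.169s + 1 + 9.396), with pole at s = −(1 + 9.396)/0.169 = −61.52.
Closed-loop time constant τ = 1/61.52 = 0.0163 s.

τ = 0.0163 s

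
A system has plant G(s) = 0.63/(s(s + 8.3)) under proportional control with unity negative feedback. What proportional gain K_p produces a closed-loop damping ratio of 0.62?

Closed-loop characteristic equation: s² + 8.3s + K_p·0.63 = 0.
So ω_n = √(0.63K_p) and 2ζω_n = 8.3, giving ζ = 8.3/(2√(0.63K_p)).
Setting ζ = 0.62: √(0.63K_p) = 8.3/(2·0.62) = 6.694, so K_p = 44.8/0.63 = 71.1.

K_p = 71.1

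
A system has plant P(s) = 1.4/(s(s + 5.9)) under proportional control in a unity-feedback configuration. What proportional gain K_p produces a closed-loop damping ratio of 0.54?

Closed-loop characteristic equation: s² + 5.9s + K_p·1.4 = 0.
So ω_n = √(1.4K_p) and 2ζω_n = 5.9, giving ζ = 5.9/(2√(1.4K_p)).
Setting ζ = 0.54: √(1.4K_p) = 5.9/(2·0.54) = 5.463, so K_p = 29.84/1.4 = 21.3.

K_p = 21.3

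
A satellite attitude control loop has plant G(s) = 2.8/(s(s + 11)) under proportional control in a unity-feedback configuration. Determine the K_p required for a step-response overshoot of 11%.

K_p = 32.7

From %OS = 100·exp(−πζ/√(1−ζ²)) = 11%, ζ = −ln(0.11)/√(π²+ln²(0.11)) = 0.5749.
Characteristic equation s² + 11s + 2.8K_p = 0 gives ζ = 11/(2√(2.8K_p)).
Setting ζ = 0.5749: √(2.8K_p) = 11/(2·0.5749) = 9.567, so K_p = 91.53/2.8 = 32.7.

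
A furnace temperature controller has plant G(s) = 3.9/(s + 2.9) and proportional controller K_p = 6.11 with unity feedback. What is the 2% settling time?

T_s ≈ 0.15 s

Closed-loop transfer function: T(s) = K_p·G(s)/(1 + K_p·G(s)) = 23.83/(s + 2.9 + 23.83) = 23.83/(s + 26.73).
Time constant τ = 1/26.73 = 0.03741 s, so the 2% settling time is about 4τ = 0.15 s.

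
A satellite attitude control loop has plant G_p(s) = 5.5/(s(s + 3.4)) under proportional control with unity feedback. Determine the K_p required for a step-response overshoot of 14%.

From %OS = 100·exp(−πζ/√(1−ζ²)) = 14%, ζ = −ln(0.14)/√(π²+ln²(0.14)) = 0.5305.
Characteristic equation s² + 3.4s + 5.5K_p = 0 gives ζ = 3.4/(2√(5.5K_p)).
Setting ζ = 0.5305: √(5.5K_p) = 3.4/(2·0.5305) = 3.204, so K_p = 10.27/5.5 = 1.87.

K_p = 1.87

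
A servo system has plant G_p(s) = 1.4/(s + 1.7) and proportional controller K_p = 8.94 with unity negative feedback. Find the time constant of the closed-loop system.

τ = 0.0703 s

Closed-loop transfer function: T(s) = K_p·G_p(s)/(1 + K_p·G_p(s)) = 12.52/(s + 1.7 + 12.52) = 12.52/(s + 14.22).
Time constant τ = 1/14.22 = 0.0703 s.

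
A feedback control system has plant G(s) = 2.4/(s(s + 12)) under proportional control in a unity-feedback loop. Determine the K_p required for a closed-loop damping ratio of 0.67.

K_p = 33.4

Closed-loop characteristic equation: s² + 12s + K_p·2.4 = 0.
So ω_n = √(2.4K_p) and 2ζω_n = 12, giving ζ = 12/(2√(2.4K_p)).
Setting ζ = 0.67: √(2.4K_p) = 12/(2·0.67) = 8.955, so K_p = 80.2/2.4 = 33.4.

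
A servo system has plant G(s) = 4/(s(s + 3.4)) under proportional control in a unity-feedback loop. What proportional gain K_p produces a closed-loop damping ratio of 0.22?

Closed-loop characteristic equation: s² + 3.4s + K_p·4 = 0.
So ω_n = √(4K_p) and 2ζω_n = 3.4, giving ζ = 3.4/(2√(4K_p)).
Setting ζ = 0.22: √(4K_p) = 3.4/(2·0.22) = 7.727, so K_p = 59.71/4 = 14.9.

K_p = 14.9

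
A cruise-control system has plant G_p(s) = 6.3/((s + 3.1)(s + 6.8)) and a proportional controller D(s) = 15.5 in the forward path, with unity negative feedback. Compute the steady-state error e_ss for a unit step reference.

The loop is type 0. Static position error constant K_pos = D(0)·G_p(0) = 15.5·0.2989 = 4.632.
Steady-state error to a unit step: e_ss = 1/(1+K_pos) = 1/5.632 = 0.178.

0.178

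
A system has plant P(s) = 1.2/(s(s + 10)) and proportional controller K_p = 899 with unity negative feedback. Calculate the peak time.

Closed-loop characteristic equation: s² + 10s + 1079 = 0, so ω_n = 32.85 rad/s and ζ = 10/(2·32.85) = 0.1522.
Damped frequency ω_d = ω_n√(1−ζ²) = 32.46 rad/s, so peak time T_p = π/ω_d = 0.0968 s.

T_p = 0.0968 s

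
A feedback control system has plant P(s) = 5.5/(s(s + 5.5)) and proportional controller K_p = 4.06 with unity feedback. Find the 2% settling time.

Closed-loop characteristic equation: s² + 5.5s + 22.33 = 0, so ω_n = 4.725 rad/s and ζ = 5.5/(2·4.725) = 0.582.
2% settling time T_s ≈ 4/(ζω_n) = 4/2.75 = 1.45 s.

T_s ≈ 1.45 s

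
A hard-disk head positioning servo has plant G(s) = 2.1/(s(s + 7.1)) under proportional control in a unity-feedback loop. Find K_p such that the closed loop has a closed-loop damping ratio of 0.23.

Closed-loop characteristic equation: s² + 7.1s + K_p·2.1 = 0.
So ω_n = √(2.1K_p) and 2ζω_n = 7.1, giving ζ = 7.1/(2√(2.1K_p)).
Setting ζ = 0.23: √(2.1K_p) = 7.1/(2·0.23) = 15.43, so K_p = 238.2/2.1 = 113.

K_p = 113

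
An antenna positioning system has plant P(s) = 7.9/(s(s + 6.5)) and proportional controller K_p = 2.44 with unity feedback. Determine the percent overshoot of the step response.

3.15%

The closed-loop denominator s² + 6.5s + 19.28 gives ω_n = √19.28 = 4.39 and ζ = 6.5/(2ω_n) = 0.7402.
%OS = 100·exp(−πζ/√(1−ζ²)) = 100·exp(−π·0.7402/√0.452) = 3.15%.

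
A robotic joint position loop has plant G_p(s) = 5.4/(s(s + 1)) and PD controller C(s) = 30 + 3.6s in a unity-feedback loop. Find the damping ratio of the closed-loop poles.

Forward path: (30 + 3.6s)·5.4/(s(s+1)). The closed-loop characteristic equation is s² + (1 + 5.4·3.6)s + 5.4·30 = 0.
That is s² + 20.44s + 162 = 0, so ω_n = 12.73 rad/s and ζ = 20.44/(2·12.73) = 0.803.

ζ = 0.803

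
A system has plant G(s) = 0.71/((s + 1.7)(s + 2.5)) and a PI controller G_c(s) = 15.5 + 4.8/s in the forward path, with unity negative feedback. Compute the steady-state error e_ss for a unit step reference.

0

The open loop G_c(s)G(s) has a pole at the origin (type 1), so the static position error constant is infinite and e_ss = 1/(1+∞) = 0.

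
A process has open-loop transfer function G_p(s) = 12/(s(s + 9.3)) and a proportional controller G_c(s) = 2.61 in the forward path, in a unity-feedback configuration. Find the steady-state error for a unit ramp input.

0.297

The loop has one pole at the origin (type 1). Velocity error constant K_v = lim_{s→0} s·G_c(s)G_p(s) = 2.61·12/9.3 = 3.368.
Steady-state error to a unit ramp: e_ss = 1/K_v = 0.297.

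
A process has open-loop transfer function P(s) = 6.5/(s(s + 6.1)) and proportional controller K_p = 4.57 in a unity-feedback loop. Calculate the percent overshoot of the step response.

12%

Closed-loop characteristic equation: s² + 6.1s + 29.71 = 0, so ω_n = 5.45 rad/s and ζ = 6.1/(2·5.45) = 0.5596.
%OS = 100·exp(−πζ/√(1−ζ²)) = 100·exp(−π·0.5596/√0.6868) = 12%.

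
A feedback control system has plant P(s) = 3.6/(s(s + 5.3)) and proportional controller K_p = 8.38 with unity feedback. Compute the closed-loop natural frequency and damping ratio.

ω_n = 5.49 rad/s, ζ = 0.482

The closed-loop denominator is s(s+5.3) + 8.38·3.6 = s² + 5.3s + 30.17.
Matching s² + 2ζω_n s + ω_n²: ω_n = √30.17 = 5.493 rad/s and 2ζω_n = 5.3, so ζ = 5.3/(2·5.493) = 0.482.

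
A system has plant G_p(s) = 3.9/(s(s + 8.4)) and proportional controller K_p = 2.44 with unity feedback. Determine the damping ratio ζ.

With unity feedback the closed-loop characteristic equation is s² + 8.4s + 2.44·3.9 = s² + 8.4s + 9.516 = 0.
Matching s² + 2ζω_n s + ω_n²: ω_n = √9.516 = 3.085 rad/s and 2ζω_n = 8.4, so ζ = 8.4/(2·3.085) = 1.36.

ζ = 1.36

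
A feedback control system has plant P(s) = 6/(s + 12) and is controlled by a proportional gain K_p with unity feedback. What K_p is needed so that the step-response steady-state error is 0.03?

Steady-state error for a unit step on this type-0 loop is 1/(1 + K_p·P(0)).
P(0) = 0.5. Require 1/(1 + K_p·0.5) = 0.03, so 1 + 0.5·K_p = 33.33.
K_p = (33.33 − 1)/0.5 = 64.7.

K_p = 64.7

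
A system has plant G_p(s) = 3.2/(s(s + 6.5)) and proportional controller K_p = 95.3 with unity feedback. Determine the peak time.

Closed-loop characteristic equation: s² + 6.5s + 305 = 0, so ω_n = 17.46 rad/s and ζ = 6.5/(2·17.46) = 0.1861.
Damped frequency ω_d = ω_n√(1−ζ²) = 17.16 rad/s, so peak time T_p = π/ω_d = 0.183 s.

T_p = 0.183 s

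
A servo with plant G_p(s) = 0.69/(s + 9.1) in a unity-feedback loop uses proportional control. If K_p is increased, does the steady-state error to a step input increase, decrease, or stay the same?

The position error constant K_pos = K_p·G_p(0) grows with K_p, and e_ss = 1/(1+K_pos) falls.

decrease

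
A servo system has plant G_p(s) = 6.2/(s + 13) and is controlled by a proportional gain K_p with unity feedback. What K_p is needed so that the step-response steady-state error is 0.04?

The loop is type 0, so e_ss(step) = 1/(1 + K_pos) with K_pos = K_p·G_p(0).
G_p(0) = 0.4769. Require 1/(1 + K_p·0.4769) = 0.04, so 1 + 0.4769·K_p = 25.
K_p = (25 − 1)/0.4769 = 50.3.

K_p = 50.3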